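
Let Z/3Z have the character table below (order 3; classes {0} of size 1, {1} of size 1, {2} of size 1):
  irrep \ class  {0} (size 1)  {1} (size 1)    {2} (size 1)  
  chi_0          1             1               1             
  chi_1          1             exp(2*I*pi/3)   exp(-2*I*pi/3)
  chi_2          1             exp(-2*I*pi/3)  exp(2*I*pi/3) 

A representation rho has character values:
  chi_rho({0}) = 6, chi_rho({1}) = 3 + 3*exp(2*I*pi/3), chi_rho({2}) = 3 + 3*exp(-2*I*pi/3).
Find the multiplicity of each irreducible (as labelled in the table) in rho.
Multiplicities: chi_0: 3, chi_1: 3, chi_2: 0.

Solution. Use <chi_rho, chi> = (1/|G|) sum_C |C| * chi_rho(C) * conj(chi(C)) with |G| = 3 for each irreducible chi in the table:
  <chi_rho, chi_0> = (1/3)[1*(6)*conj(1) + 1*(3 + 3*exp(2*I*pi/3))*conj(1) + 1*(3 + 3*exp(-2*I*pi/3))*conj(1)]
      = (1/3)[(6) + (3 + 3*exp(2*I*pi/3)) + (3 + 3*exp(-2*I*pi/3))] = 9/3 = 3
  <chi_rho, chi_1> = (1/3)[1*(6)*conj(1) + 1*(3 + 3*exp(2*I*pi/3))*conj(exp(2*I*pi/3)) + 1*(3 + 3*exp(-2*I*pi/3))*conj(exp(-2*I*pi/3))]
      = (1/3)[(6) + (3 + 3*exp(-2*I*pi/3)) + (3 + 3*exp(2*I*pi/3))] = 9/3 = 3
  <chi_rho, chi_2> = (1/3)[1*(6)*conj(1) + 1*(3 + 3*exp(2*I*pi/3))*conj(exp(-2*I*pi/3)) + 1*(3 + 3*exp(-2*I*pi/3))*conj(exp(2*I*pi/3))]
      = (1/3)[(6) + (-3) + (-3)] = 0/3 = 0
(Exp terms are combined using exp(i*s)*conj(exp(i*t)) = exp(i*(s-t)), and sums of them are collapsed using the identity that for every m > 1 the m distinct m-th roots of unity sum to 0, e.g. 1 + exp(2*I*pi/3) + exp(-2*I*pi/3) = 0.)
Dimension check: dim(rho) = sum (mult * dim) = 3*1 + 3*1 + 0*1 = 6 = chi_rho(e) = 6.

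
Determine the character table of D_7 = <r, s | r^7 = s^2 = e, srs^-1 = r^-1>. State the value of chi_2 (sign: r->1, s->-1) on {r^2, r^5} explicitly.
Conjugacy classes: {e} of size 1, {r^1, r^6} of size 2, {r^2, r^5} of size 2, {r^3, r^4} of size 2, {s, sr, ..., sr^6} of size 7.
Character table:
  irrep \ class              {e} (size 1)  {r^1, r^6} (size 2)  {r^2, r^5} (size 2)  {r^3, r^4} (size 2)  {s, sr, ..., sr^6} (size 7)
  chi_1 (triv)               1             1                    1                    1                    1                          
  chi_2 (sign: r->1, s->-1)  1             1                    1                    1                    -1                         
  chi_3 (2d, j=1)            2             2*cos(2*pi/7)        -2*cos(3*pi/7)       -2*cos(pi/7)         0                          
  chi_4 (2d, j=2)            2             -2*cos(3*pi/7)       -2*cos(pi/7)         2*cos(2*pi/7)        0                          
  chi_5 (2d, j=3)            2             -2*cos(pi/7)         2*cos(2*pi/7)        -2*cos(3*pi/7)       0                          

Spot check: chi_2 (sign: r->1, s->-1) on {r^2, r^5} = 1.

Details: D_7 has order 2*7 = 14 with 5 conjugacy classes, hence 5 irreducibles. Sum of squared dims 1 + 1 + 4 + 4 + 4 = 14 = |G|. Linear characters come from the abelianisation; the 2-dimensional irreps have character r^k -> 2*cos(2*pi*j*k/7), reflections -> 0.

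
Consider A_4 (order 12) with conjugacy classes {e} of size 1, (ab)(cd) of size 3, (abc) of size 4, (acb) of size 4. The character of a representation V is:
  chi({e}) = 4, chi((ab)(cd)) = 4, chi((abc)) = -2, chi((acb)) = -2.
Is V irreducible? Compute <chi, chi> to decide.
Not irreducible (reducible): <chi, chi> = 8 > 1.

Details: <chi, chi> = (1/|G|) sum_C |C| * |chi(C)|^2 = (1/12)[1*|4|^2 + 3*|4|^2 + 4*|-2|^2 + 4*|-2|^2]
  = (1/12)[(16) + (48) + (16) + (16)] = 96/12 = 8.
(Exp terms are combined using exp(i*s)*conj(exp(i*t)) = exp(i*(s-t)), and sums of them are collapsed using the identity that for every m > 1 the m distinct m-th roots of unity sum to 0, e.g. 1 + exp(2*I*pi/3) + exp(-2*I*pi/3) = 0.)
A character is irreducible iff <chi, chi> = 1, so this representation is reducible.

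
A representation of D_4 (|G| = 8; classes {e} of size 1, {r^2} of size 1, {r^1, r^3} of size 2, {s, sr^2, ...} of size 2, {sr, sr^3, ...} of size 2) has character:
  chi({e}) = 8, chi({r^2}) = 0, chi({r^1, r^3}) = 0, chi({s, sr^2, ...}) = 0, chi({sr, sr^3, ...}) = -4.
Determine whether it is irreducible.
Not irreducible (reducible): <chi, chi> = 12 > 1.

Justification: <chi, chi> = (1/|G|) sum_C |C| * |chi(C)|^2 = (1/8)[1*|8|^2 + 1*|0|^2 + 2*|0|^2 + 2*|0|^2 + 2*|-4|^2]
  = (1/8)[(64) + (0) + (0) + (0) + (32)] = 96/8 = 12.
A character is irreducible iff <chi, chi> = 1, so this representation is reducible.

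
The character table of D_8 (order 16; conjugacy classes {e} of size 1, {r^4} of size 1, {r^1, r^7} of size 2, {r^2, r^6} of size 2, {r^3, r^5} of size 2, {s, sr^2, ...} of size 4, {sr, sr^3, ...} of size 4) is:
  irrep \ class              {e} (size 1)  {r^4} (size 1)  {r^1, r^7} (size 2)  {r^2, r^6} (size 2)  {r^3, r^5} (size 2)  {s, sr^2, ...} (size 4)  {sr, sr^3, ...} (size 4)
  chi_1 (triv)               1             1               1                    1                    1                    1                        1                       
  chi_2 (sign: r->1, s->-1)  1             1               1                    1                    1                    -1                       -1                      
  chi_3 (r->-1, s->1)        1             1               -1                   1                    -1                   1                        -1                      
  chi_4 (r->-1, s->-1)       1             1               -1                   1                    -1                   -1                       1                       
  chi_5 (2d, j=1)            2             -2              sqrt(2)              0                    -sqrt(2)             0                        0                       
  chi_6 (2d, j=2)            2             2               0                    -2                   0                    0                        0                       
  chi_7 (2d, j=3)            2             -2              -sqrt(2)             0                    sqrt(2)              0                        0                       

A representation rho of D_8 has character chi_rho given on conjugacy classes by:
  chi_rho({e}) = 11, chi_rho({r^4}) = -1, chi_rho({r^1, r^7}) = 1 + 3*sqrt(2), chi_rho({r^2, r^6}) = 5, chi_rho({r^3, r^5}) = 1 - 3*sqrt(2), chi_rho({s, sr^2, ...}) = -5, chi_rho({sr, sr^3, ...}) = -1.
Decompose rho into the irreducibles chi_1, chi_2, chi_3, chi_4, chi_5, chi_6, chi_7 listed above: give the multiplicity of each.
Multiplicities: chi_1: 0, chi_2: 3, chi_3: 0, chi_4: 2, chi_5: 3, chi_6: 0, chi_7: 0.

Working: Use <chi_rho, chi> = (1/|G|) sum_C |C| * chi_rho(C) * conj(chi(C)) with |G| = 16 for each irreducible chi in the table:
  <chi_rho, chi_1> = (1/16)[1*(11)*conj(1) + 1*(-1)*conj(1) + 2*(1 + 3*sqrt(2))*conj(1) + 2*(5)*conj(1) + 2*(1 - 3*sqrt(2))*conj(1) + 4*(-5)*conj(1) + 4*(-1)*conj(1)]
      = (1/16)[(11) + (-1) + (2 + 6*sqrt(2)) + (10) + (2 - 6*sqrt(2)) + (-20) + (-4)] = 0/16 = 0
  <chi_rho, chi_2> = (1/16)[1*(11)*conj(1) + 1*(-1)*conj(1) + 2*(1 + 3*sqrt(2))*conj(1) + 2*(5)*conj(1) + 2*(1 - 3*sqrt(2))*conj(1) + 4*(-5)*conj(-1) + 4*(-1)*conj(-1)]
      = (1/16)[(11) + (-1) + (2 + 6*sqrt(2)) + (10) + (2 - 6*sqrt(2)) + (20) + (4)] = 48/16 = 3
  <chi_rho, chi_3> = (1/16)[1*(11)*conj(1) + 1*(-1)*conj(1) + 2*(1 + 3*sqrt(2))*conj(-1) + 2*(5)*conj(1) + 2*(1 - 3*sqrt(2))*conj(-1) + 4*(-5)*conj(1) + 4*(-1)*conj(-1)]
      = (1/16)[(11) + (-1) + (-6*sqrt(2) - 2) + (10) + (-2 + 6*sqrt(2)) + (-20) + (4)] = 0/16 = 0
  <chi_rho, chi_4> = (1/16)[1*(11)*conj(1) + 1*(-1)*conj(1) + 2*(1 + 3*sqrt(2))*conj(-1) + 2*(5)*conj(1) + 2*(1 - 3*sqrt(2))*conj(-1) + 4*(-5)*conj(-1) + 4*(-1)*conj(1)]
      = (1/16)[(11) + (-1) + (-6*sqrt(2) - 2) + (10) + (-2 + 6*sqrt(2)) + (20) + (-4)] = 32/16 = 2
  <chi_rho, chi_5> = (1/16)[1*(11)*conj(2) + 1*(-1)*conj(-2) + 2*(1 + 3*sqrt(2))*conj(sqrt(2)) + 2*(5)*conj(0) + 2*(1 - 3*sqrt(2))*conj(-sqrt(2)) + 4*(-5)*conj(0) + 4*(-1)*conj(0)]
      = (1/16)[(22) + (2) + (2*sqrt(2) + 12) + (0) + (12 - 2*sqrt(2)) + (0) + (0)] = 48/16 = 3
  <chi_rho, chi_6> = (1/16)[1*(11)*conj(2) + 1*(-1)*conj(2) + 2*(1 + 3*sqrt(2))*conj(0) + 2*(5)*conj(-2) + 2*(1 - 3*sqrt(2))*conj(0) + 4*(-5)*conj(0) + 4*(-1)*conj(0)]
      = (1/16)[(22) + (-2) + (0) + (-20) + (0) + (0) + (0)] = 0/16 = 0
  <chi_rho, chi_7> = (1/16)[1*(11)*conj(2) + 1*(-1)*conj(-2) + 2*(1 + 3*sqrt(2))*conj(-sqrt(2)) + 2*(5)*conj(0) + 2*(1 - 3*sqrt(2))*conj(sqrt(2)) + 4*(-5)*conj(0) + 4*(-1)*conj(0)]
      = (1/16)[(22) + (2) + (-12 - 2*sqrt(2)) + (0) + (-12 + 2*sqrt(2)) + (0) + (0)] = 0/16 = 0
Dimension check: dim(rho) = sum (mult * dim) = 0*1 + 3*1 + 0*1 + 2*1 + 3*2 + 0*2 + 0*2 = 11 = chi_rho(e) = 11.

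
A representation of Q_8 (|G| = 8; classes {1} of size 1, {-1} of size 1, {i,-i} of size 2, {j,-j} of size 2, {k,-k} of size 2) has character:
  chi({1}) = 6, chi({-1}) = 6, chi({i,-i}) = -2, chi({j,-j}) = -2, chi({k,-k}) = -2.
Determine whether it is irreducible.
Not irreducible (reducible): <chi, chi> = 12 > 1.

Derivation: <chi, chi> = (1/|G|) sum_C |C| * |chi(C)|^2 = (1/8)[1*|6|^2 + 1*|6|^2 + 2*|-2|^2 + 2*|-2|^2 + 2*|-2|^2]
  = (1/8)[(36) + (36) + (8) + (8) + (8)] = 96/8 = 12.
A character is irreducible iff <chi, chi> = 1, so this representation is reducible.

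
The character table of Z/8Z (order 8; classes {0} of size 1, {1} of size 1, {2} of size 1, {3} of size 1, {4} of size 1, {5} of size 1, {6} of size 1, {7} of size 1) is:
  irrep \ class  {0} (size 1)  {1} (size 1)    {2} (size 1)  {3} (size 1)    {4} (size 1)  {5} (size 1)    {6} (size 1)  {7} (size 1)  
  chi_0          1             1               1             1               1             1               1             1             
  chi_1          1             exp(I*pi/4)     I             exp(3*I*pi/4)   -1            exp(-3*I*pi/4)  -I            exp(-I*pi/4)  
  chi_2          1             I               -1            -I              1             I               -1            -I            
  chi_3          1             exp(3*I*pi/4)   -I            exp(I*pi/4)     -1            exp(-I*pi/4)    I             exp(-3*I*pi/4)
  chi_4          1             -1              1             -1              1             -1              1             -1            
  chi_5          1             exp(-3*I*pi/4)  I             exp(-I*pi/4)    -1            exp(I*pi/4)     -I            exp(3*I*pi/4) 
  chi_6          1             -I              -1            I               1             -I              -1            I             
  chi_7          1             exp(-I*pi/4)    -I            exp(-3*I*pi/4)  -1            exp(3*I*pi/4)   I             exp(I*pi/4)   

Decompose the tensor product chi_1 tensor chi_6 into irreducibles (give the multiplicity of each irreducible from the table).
chi_1 tensor chi_6 = chi_7 (all other irreducibles have multiplicity 0).

The character of a tensor product is the pointwise product (chi_1 * chi_6)(C) = chi_1(C) * chi_6(C):
  {0}: (1)*(1), {1}: (exp(I*pi/4))*(-I), {2}: (I)*(-1), {3}: (exp(3*I*pi/4))*(I), {4}: (-1)*(1), {5}: (exp(-3*I*pi/4))*(-I), {6}: (-I)*(-1), {7}: (exp(-I*pi/4))*(I)
so (chi_1 * chi_6) takes values
  {0} -> 1, {1} -> -exp(3*I*pi/4), {2} -> -I, {3} -> exp(-3*I*pi/4), {4} -> -1, {5} -> -exp(-I*pi/4), {6} -> I, {7} -> exp(I*pi/4).
Now take the inner product of this character with each irreducible chi from the table, <chi_1*chi_6, chi> = (1/8) sum_C |C| (chi_1*chi_6)(C) conj(chi(C)):
  <chi_1*chi_6, chi_0> = (1/8)[1*(1)*conj(1) + 1*(-exp(3*I*pi/4))*conj(1) + 1*(-I)*conj(1) + 1*(exp(-3*I*pi/4))*conj(1) + 1*(-1)*conj(1) + 1*(-exp(-I*pi/4))*conj(1) + 1*(I)*conj(1) + 1*(exp(I*pi/4))*conj(1)]
      = (1/8)[(1) + (-exp(3*I*pi/4)) + (-I) + (exp(-3*I*pi/4)) + (-1) + (-exp(-I*pi/4)) + (I) + (exp(I*pi/4))] = 0/8 = 0
  <chi_1*chi_6, chi_1> = (1/8)[1*(1)*conj(1) + 1*(-exp(3*I*pi/4))*conj(exp(I*pi/4)) + 1*(-I)*conj(I) + 1*(exp(-3*I*pi/4))*conj(exp(3*I*pi/4)) + 1*(-1)*conj(-1) + 1*(-exp(-I*pi/4))*conj(exp(-3*I*pi/4)) + 1*(I)*conj(-I) + 1*(exp(I*pi/4))*conj(exp(-I*pi/4))]
      = (1/8)[(1) + (-I) + (-1) + (I) + (1) + (-I) + (-1) + (I)] = 0/8 = 0
  <chi_1*chi_6, chi_2> = (1/8)[1*(1)*conj(1) + 1*(-exp(3*I*pi/4))*conj(I) + 1*(-I)*conj(-1) + 1*(exp(-3*I*pi/4))*conj(-I) + 1*(-1)*conj(1) + 1*(-exp(-I*pi/4))*conj(I) + 1*(I)*conj(-1) + 1*(exp(I*pi/4))*conj(-I)]
      = (1/8)[(1) + (exp(-3*I*pi/4)) + (I) + (exp(-I*pi/4)) + (-1) + (exp(I*pi/4)) + (-I) + (exp(3*I*pi/4))] = 0/8 = 0
  <chi_1*chi_6, chi_3> = (1/8)[1*(1)*conj(1) + 1*(-exp(3*I*pi/4))*conj(exp(3*I*pi/4)) + 1*(-I)*conj(-I) + 1*(exp(-3*I*pi/4))*conj(exp(I*pi/4)) + 1*(-1)*conj(-1) + 1*(-exp(-I*pi/4))*conj(exp(-I*pi/4)) + 1*(I)*conj(I) + 1*(exp(I*pi/4))*conj(exp(-3*I*pi/4))]
      = (1/8)[(1) + (-1) + (1) + (-1) + (1) + (-1) + (1) + (-1)] = 0/8 = 0
  <chi_1*chi_6, chi_4> = (1/8)[1*(1)*conj(1) + 1*(-exp(3*I*pi/4))*conj(-1) + 1*(-I)*conj(1) + 1*(exp(-3*I*pi/4))*conj(-1) + 1*(-1)*conj(1) + 1*(-exp(-I*pi/4))*conj(-1) + 1*(I)*conj(1) + 1*(exp(I*pi/4))*conj(-1)]
      = (1/8)[(1) + (exp(3*I*pi/4)) + (-I) + (-exp(-3*I*pi/4)) + (-1) + (exp(-I*pi/4)) + (I) + (-exp(I*pi/4))] = 0/8 = 0
  <chi_1*chi_6, chi_5> = (1/8)[1*(1)*conj(1) + 1*(-exp(3*I*pi/4))*conj(exp(-3*I*pi/4)) + 1*(-I)*conj(I) + 1*(exp(-3*I*pi/4))*conj(exp(-I*pi/4)) + 1*(-1)*conj(-1) + 1*(-exp(-I*pi/4))*conj(exp(I*pi/4)) + 1*(I)*conj(-I) + 1*(exp(I*pi/4))*conj(exp(3*I*pi/4))]
      = (1/8)[(1) + (I) + (-1) + (-I) + (1) + (I) + (-1) + (-I)] = 0/8 = 0
  <chi_1*chi_6, chi_6> = (1/8)[1*(1)*conj(1) + 1*(-exp(3*I*pi/4))*conj(-I) + 1*(-I)*conj(-1) + 1*(exp(-3*I*pi/4))*conj(I) + 1*(-1)*conj(1) + 1*(-exp(-I*pi/4))*conj(-I) + 1*(I)*conj(-1) + 1*(exp(I*pi/4))*conj(I)]
      = (1/8)[(1) + (-exp(-3*I*pi/4)) + (I) + (-exp(-I*pi/4)) + (-1) + (-exp(I*pi/4)) + (-I) + (-exp(3*I*pi/4))] = 0/8 = 0
  <chi_1*chi_6, chi_7> = (1/8)[1*(1)*conj(1) + 1*(-exp(3*I*pi/4))*conj(exp(-I*pi/4)) + 1*(-I)*conj(-I) + 1*(exp(-3*I*pi/4))*conj(exp(-3*I*pi/4)) + 1*(-1)*conj(-1) + 1*(-exp(-I*pi/4))*conj(exp(3*I*pi/4)) + 1*(I)*conj(I) + 1*(exp(I*pi/4))*conj(exp(I*pi/4))]
      = (1/8)[(1) + (1) + (1) + (1) + (1) + (1) + (1) + (1)] = 8/8 = 1
(Exp terms are combined using exp(i*s)*conj(exp(i*t)) = exp(i*(s-t)), and sums of them are collapsed using the identity that for every m > 1 the m distinct m-th roots of unity sum to 0, e.g. 1 + exp(2*I*pi/3) + exp(-2*I*pi/3) = 0.)
Hence the multiplicities are chi_7: 1. Dimension check: dim(chi_1)*dim(chi_6) = 1*1 = 1 and sum (mult * dim) = 1*1 = 1.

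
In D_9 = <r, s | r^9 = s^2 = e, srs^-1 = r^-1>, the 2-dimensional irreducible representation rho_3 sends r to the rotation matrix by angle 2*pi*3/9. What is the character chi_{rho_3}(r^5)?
chi_{rho_3}(r^5) = 2*cos(2*pi*3*5/9) = -1

Argument: rho_3(r^5) is rotation by angle 2*pi*3*5/9, whose trace is 2*cos(2*pi*3*5/9) = -1.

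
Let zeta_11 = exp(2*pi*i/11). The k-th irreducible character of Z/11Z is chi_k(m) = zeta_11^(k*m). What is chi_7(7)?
chi_7(7) = zeta_11^49 = exp(10*I*pi/11)

Solution. chi_7(7) = zeta_11^(7*7) = zeta_11^49. Since zeta_11^11 = 1, this equals zeta_11^5 = exp(2*pi*i*5/11) = exp(10*I*pi/11).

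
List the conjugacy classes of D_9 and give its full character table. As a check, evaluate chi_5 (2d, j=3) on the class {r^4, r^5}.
Conjugacy classes: {e} of size 1, {r^1, r^8} of size 2, {r^2, r^7} of size 2, {r^3, r^6} of size 2, {r^4, r^5} of size 2, {s, sr, ..., sr^8} of size 9.
Character table:
  irrep \ class              {e} (size 1)  {r^1, r^8} (size 2)  {r^2, r^7} (size 2)  {r^3, r^6} (size 2)  {r^4, r^5} (size 2)  {s, sr, ..., sr^8} (size 9)
  chi_1 (triv)               1             1                    1                    1                    1                    1                          
  chi_2 (sign: r->1, s->-1)  1             1                    1                    1                    1                    -1                         
  chi_3 (2d, j=1)            2             2*cos(2*pi/9)        2*cos(4*pi/9)        -1                   -2*cos(pi/9)         0                          
  chi_4 (2d, j=2)            2             2*cos(4*pi/9)        -2*cos(pi/9)         -1                   2*cos(2*pi/9)        0                          
  chi_5 (2d, j=3)            2             -1                   -1                   2                    -1                   0                          
  chi_6 (2d, j=4)            2             -2*cos(pi/9)         2*cos(2*pi/9)        -1                   2*cos(4*pi/9)        0                          

Spot check: chi_5 (2d, j=3) on {r^4, r^5} = -1.

Argument: D_9 has order 2*9 = 18 with 6 conjugacy classes, hence 6 irreducibles. Sum of squared dims 1 + 1 + 4 + 4 + 4 + 4 = 18 = |G|. Linear characters come from the abelianisation; the 2-dimensional irreps have character r^k -> 2*cos(2*pi*j*k/9), reflections -> 0.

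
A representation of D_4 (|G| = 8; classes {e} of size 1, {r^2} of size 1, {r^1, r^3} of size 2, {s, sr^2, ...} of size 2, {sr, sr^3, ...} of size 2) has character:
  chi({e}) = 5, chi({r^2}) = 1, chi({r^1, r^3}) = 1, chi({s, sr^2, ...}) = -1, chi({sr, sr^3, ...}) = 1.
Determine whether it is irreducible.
Not irreducible (reducible): <chi, chi> = 4 > 1.

Details: <chi, chi> = (1/|G|) sum_C |C| * |chi(C)|^2 = (1/8)[1*|5|^2 + 1*|1|^2 + 2*|1|^2 + 2*|-1|^2 + 2*|1|^2]
  = (1/8)[(25) + (1) + (2) + (2) + (2)] = 32/8 = 4.
A character is irreducible iff <chi, chi> = 1, so this representation is reducible.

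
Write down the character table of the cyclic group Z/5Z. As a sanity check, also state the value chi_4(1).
Character table of Z/5Z (irreps indexed chi_0,...,chi_4 with chi_k(m) = zeta_5^(k*m), zeta_5 = exp(2*pi*i/5)):
  irrep \ class  {0} (size 1)  {1} (size 1)    {2} (size 1)    {3} (size 1)    {4} (size 1)  
  chi_0          1             1               1               1               1             
  chi_1          1             exp(2*I*pi/5)   exp(4*I*pi/5)   exp(-4*I*pi/5)  exp(-2*I*pi/5)
  chi_2          1             exp(4*I*pi/5)   exp(-2*I*pi/5)  exp(2*I*pi/5)   exp(-4*I*pi/5)
  chi_3          1             exp(-4*I*pi/5)  exp(2*I*pi/5)   exp(-2*I*pi/5)  exp(4*I*pi/5) 
  chi_4          1             exp(-2*I*pi/5)  exp(-4*I*pi/5)  exp(4*I*pi/5)   exp(2*I*pi/5) 

Spot check: chi_4(1) = zeta_5^(4*1) = zeta_5^4 = exp(-2*I*pi/5).

Proof sketch: Z/5Z is abelian, so all 5 irreducible complex representations are 1-dimensional. They are given by chi_k(m) = zeta_5^(k*m) for k = 0,...,4. Row orthogonality: sum_m chi_k(m) conj(chi_l(m)) = 5 * [k = l].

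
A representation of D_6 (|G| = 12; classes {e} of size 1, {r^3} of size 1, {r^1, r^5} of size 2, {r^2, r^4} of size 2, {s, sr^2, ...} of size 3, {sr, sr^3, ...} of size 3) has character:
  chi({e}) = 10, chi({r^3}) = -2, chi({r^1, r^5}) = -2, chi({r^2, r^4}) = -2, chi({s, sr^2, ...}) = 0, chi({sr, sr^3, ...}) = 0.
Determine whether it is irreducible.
Not irreducible (reducible): <chi, chi> = 10 > 1.

Explanation: <chi, chi> = (1/|G|) sum_C |C| * |chi(C)|^2 = (1/12)[1*|10|^2 + 1*|-2|^2 + 2*|-2|^2 + 2*|-2|^2 + 3*|0|^2 + 3*|0|^2]
  = (1/12)[(100) + (4) + (8) + (8) + (0) + (0)] = 120/12 = 10.
A character is irreducible iff <chi, chi> = 1, so this representation is reducible.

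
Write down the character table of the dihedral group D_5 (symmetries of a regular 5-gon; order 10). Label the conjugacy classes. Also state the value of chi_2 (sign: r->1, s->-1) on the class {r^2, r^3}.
Conjugacy classes: {e} of size 1, {r^1, r^4} of size 2, {r^2, r^3} of size 2, {s, sr, ..., sr^4} of size 5.
Character table:
  irrep \ class              {e} (size 1)  {r^1, r^4} (size 2)  {r^2, r^3} (size 2)  {s, sr, ..., sr^4} (size 5)
  chi_1 (triv)               1             1                    1                    1                          
  chi_2 (sign: r->1, s->-1)  1             1                    1                    -1                         
  chi_3 (2d, j=1)            2             -1/2 + sqrt(5)/2     -sqrt(5)/2 - 1/2     0                          
  chi_4 (2d, j=2)            2             -sqrt(5)/2 - 1/2     -1/2 + sqrt(5)/2     0                          

Spot check: chi_2 (sign: r->1, s->-1) on {r^2, r^3} = 1.

Why: D_5 has order 2*5 = 10 with 4 conjugacy classes, hence 4 irreducibles. Sum of squared dims 1 + 1 + 4 + 4 = 10 = |G|. Linear characters come from the abelianisation; the 2-dimensional irreps have character r^k -> 2*cos(2*pi*j*k/5), reflections -> 0.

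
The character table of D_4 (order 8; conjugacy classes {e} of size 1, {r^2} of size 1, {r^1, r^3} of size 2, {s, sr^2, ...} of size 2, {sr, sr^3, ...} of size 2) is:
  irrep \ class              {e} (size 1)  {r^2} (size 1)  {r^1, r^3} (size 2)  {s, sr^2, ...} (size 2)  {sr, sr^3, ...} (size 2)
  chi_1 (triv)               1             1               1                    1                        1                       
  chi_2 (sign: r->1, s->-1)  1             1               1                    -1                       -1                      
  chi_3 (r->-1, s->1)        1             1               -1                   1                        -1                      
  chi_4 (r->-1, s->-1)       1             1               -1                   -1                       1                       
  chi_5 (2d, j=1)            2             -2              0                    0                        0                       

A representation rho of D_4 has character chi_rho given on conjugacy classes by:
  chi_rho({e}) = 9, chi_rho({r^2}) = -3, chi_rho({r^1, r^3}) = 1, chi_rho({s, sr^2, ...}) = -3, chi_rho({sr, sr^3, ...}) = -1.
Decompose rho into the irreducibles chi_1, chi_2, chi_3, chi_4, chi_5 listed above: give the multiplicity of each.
Multiplicities: chi_1: 0, chi_2: 2, chi_3: 0, chi_4: 1, chi_5: 3.

Explanation: Use <chi_rho, chi> = (1/|G|) sum_C |C| * chi_rho(C) * conj(chi(C)) with |G| = 8 for each irreducible chi in the table:
  <chi_rho, chi_1> = (1/8)[1*(9)*conj(1) + 1*(-3)*conj(1) + 2*(1)*conj(1) + 2*(-3)*conj(1) + 2*(-1)*conj(1)]
      = (1/8)[(9) + (-3) + (2) + (-6) + (-2)] = 0/8 = 0
  <chi_rho, chi_2> = (1/8)[1*(9)*conj(1) + 1*(-3)*conj(1) + 2*(1)*conj(1) + 2*(-3)*conj(-1) + 2*(-1)*conj(-1)]
      = (1/8)[(9) + (-3) + (2) + (6) + (2)] = 16/8 = 2
  <chi_rho, chi_3> = (1/8)[1*(9)*conj(1) + 1*(-3)*conj(1) + 2*(1)*conj(-1) + 2*(-3)*conj(1) + 2*(-1)*conj(-1)]
      = (1/8)[(9) + (-3) + (-2) + (-6) + (2)] = 0/8 = 0
  <chi_rho, chi_4> = (1/8)[1*(9)*conj(1) + 1*(-3)*conj(1) + 2*(1)*conj(-1) + 2*(-3)*conj(-1) + 2*(-1)*conj(1)]
      = (1/8)[(9) + (-3) + (-2) + (6) + (-2)] = 8/8 = 1
  <chi_rho, chi_5> = (1/8)[1*(9)*conj(2) + 1*(-3)*conj(-2) + 2*(1)*conj(0) + 2*(-3)*conj(0) + 2*(-1)*conj(0)]
      = (1/8)[(18) + (6) + (0) + (0) + (0)] = 24/8 = 3
Dimension check: dim(rho) = sum (mult * dim) = 0*1 + 2*1 + 0*1 + 1*1 + 3*2 = 9 = chi_rho(e) = 9.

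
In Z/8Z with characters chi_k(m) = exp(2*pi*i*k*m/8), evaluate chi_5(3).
chi_5(3) = zeta_8^15 = exp(-I*pi/4)

Justification: chi_5(3) = zeta_8^(5*3) = zeta_8^15. Since zeta_8^8 = 1, this equals zeta_8^7 = exp(2*pi*i*7/8) = exp(-I*pi/4).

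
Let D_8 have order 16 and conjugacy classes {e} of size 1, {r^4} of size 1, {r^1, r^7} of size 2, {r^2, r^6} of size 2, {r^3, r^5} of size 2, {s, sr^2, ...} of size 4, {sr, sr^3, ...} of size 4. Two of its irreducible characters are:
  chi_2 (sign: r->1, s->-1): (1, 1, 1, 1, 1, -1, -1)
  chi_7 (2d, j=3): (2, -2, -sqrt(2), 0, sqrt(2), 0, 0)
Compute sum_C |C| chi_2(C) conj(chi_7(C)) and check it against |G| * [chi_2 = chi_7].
Sum = 0; so <chi_2, chi_7> = 0 (distinct irreducibles are orthogonal).

Proof sketch: Compute term by term over conjugacy classes (|C| * chi_2(C) * conj(chi_7(C))):
  1*(1)*conj(2) + 1*(1)*conj(-2) + 2*(1)*conj(-sqrt(2)) + 2*(1)*conj(0) + 2*(1)*conj(sqrt(2)) + 4*(-1)*conj(0) + 4*(-1)*conj(0)
  = (2) + (-2) + (-2*sqrt(2)) + (0) + (2*sqrt(2)) + (0) + (0)
  = 0.
Dividing by |G| = 16 gives 0/16 = 0, matching the row-orthogonality relation <chi_2, chi_7> = [chi_2 = chi_7].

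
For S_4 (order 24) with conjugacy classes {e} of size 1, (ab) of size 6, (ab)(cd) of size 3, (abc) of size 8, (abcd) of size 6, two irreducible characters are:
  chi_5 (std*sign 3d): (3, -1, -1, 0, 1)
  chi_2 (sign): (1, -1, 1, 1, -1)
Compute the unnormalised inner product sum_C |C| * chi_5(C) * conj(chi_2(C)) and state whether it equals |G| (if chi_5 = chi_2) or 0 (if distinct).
Sum = 0; so <chi_5, chi_2> = 0 (distinct irreducibles are orthogonal).

Compute term by term over conjugacy classes (|C| * chi_5(C) * conj(chi_2(C))):
  1*(3)*conj(1) + 6*(-1)*conj(-1) + 3*(-1)*conj(1) + 8*(0)*conj(1) + 6*(1)*conj(-1)
  = (3) + (6) + (-3) + (0) + (-6)
  = 0.
Dividing by |G| = 24 gives 0/24 = 0, matching the row-orthogonality relation <chi_5, chi_2> = [chi_5 = chi_2].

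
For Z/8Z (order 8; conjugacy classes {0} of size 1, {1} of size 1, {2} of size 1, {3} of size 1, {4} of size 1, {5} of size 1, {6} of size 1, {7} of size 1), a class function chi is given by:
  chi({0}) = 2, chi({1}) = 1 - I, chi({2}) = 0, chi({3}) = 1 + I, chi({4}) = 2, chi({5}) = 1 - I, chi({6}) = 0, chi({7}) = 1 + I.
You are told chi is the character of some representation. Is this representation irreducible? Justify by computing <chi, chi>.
Not irreducible (reducible): <chi, chi> = 2 > 1.

<chi, chi> = (1/|G|) sum_C |C| * |chi(C)|^2 = (1/8)[1*|2|^2 + 1*|1 - I|^2 + 1*|0|^2 + 1*|1 + I|^2 + 1*|2|^2 + 1*|1 - I|^2 + 1*|0|^2 + 1*|1 + I|^2]
  = (1/8)[(4) + (2) + (0) + (2) + (4) + (2) + (0) + (2)] = 16/8 = 2.
(Exp terms are combined using exp(i*s)*conj(exp(i*t)) = exp(i*(s-t)), and sums of them are collapsed using the identity that for every m > 1 the m distinct m-th roots of unity sum to 0, e.g. 1 + exp(2*I*pi/3) + exp(-2*I*pi/3) = 0.)
A character is irreducible iff <chi, chi> = 1, so this representation is reducible.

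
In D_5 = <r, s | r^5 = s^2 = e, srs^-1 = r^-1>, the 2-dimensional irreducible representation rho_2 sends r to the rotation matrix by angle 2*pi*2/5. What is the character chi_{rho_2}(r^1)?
chi_{rho_2}(r^1) = 2*cos(2*pi*2*1/5) = -sqrt(5)/2 - 1/2

Why: rho_2(r^1) is rotation by angle 2*pi*2*1/5, whose trace is 2*cos(2*pi*2*1/5) = -sqrt(5)/2 - 1/2.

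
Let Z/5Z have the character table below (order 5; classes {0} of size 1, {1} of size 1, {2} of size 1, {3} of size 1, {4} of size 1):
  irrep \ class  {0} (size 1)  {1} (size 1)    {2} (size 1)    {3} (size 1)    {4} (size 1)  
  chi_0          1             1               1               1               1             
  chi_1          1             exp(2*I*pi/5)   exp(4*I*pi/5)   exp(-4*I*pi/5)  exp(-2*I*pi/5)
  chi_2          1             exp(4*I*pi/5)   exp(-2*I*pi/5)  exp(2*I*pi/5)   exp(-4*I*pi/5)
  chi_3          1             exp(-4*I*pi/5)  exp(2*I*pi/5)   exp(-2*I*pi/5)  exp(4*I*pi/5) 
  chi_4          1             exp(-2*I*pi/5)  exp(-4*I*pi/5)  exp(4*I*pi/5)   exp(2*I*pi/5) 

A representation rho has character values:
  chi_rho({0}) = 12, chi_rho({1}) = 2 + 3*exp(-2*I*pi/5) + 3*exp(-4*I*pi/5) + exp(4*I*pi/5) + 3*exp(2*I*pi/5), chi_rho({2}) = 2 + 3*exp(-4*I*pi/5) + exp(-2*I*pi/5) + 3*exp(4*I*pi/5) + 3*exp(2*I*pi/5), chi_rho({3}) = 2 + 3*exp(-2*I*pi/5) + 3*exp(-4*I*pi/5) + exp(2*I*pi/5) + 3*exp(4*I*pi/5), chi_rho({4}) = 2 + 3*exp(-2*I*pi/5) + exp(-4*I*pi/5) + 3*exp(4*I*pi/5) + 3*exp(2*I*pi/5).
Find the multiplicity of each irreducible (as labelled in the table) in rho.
Multiplicities: chi_0: 2, chi_1: 3, chi_2: 1, chi_3: 3, chi_4: 3.

Explanation: Use <chi_rho, chi> = (1/|G|) sum_C |C| * chi_rho(C) * conj(chi(C)) with |G| = 5 for each irreducible chi in the table:
  <chi_rho, chi_0> = (1/5)[1*(12)*conj(1) + 1*(2 + 3*exp(-2*I*pi/5) + 3*exp(-4*I*pi/5) + exp(4*I*pi/5) + 3*exp(2*I*pi/5))*conj(1) + 1*(2 + 3*exp(-4*I*pi/5) + exp(-2*I*pi/5) + 3*exp(4*I*pi/5) + 3*exp(2*I*pi/5))*conj(1) + 1*(2 + 3*exp(-2*I*pi/5) + 3*exp(-4*I*pi/5) + exp(2*I*pi/5) + 3*exp(4*I*pi/5))*conj(1) + 1*(2 + 3*exp(-2*I*pi/5) + exp(-4*I*pi/5) + 3*exp(4*I*pi/5) + 3*exp(2*I*pi/5))*conj(1)]
      = (1/5)[(12) + (2 + 3*exp(-2*I*pi/5) + 3*exp(-4*I*pi/5) + exp(4*I*pi/5) + 3*exp(2*I*pi/5)) + (2 + 3*exp(-4*I*pi/5) + exp(-2*I*pi/5) + 3*exp(4*I*pi/5) + 3*exp(2*I*pi/5)) + (2 + 3*exp(-2*I*pi/5) + 3*exp(-4*I*pi/5) + exp(2*I*pi/5) + 3*exp(4*I*pi/5)) + (2 + 3*exp(-2*I*pi/5) + exp(-4*I*pi/5) + 3*exp(4*I*pi/5) + 3*exp(2*I*pi/5))] = 10/5 = 2
  <chi_rho, chi_1> = (1/5)[1*(12)*conj(1) + 1*(2 + 3*exp(-2*I*pi/5) + 3*exp(-4*I*pi/5) + exp(4*I*pi/5) + 3*exp(2*I*pi/5))*conj(exp(2*I*pi/5)) + 1*(2 + 3*exp(-4*I*pi/5) + exp(-2*I*pi/5) + 3*exp(4*I*pi/5) + 3*exp(2*I*pi/5))*conj(exp(4*I*pi/5)) + 1*(2 + 3*exp(-2*I*pi/5) + 3*exp(-4*I*pi/5) + exp(2*I*pi/5) + 3*exp(4*I*pi/5))*conj(exp(-4*I*pi/5)) + 1*(2 + 3*exp(-2*I*pi/5) + exp(-4*I*pi/5) + 3*exp(4*I*pi/5) + 3*exp(2*I*pi/5))*conj(exp(-2*I*pi/5))]
      = (1/5)[(12) + (3 + 2*exp(-2*I*pi/5) + 3*exp(-4*I*pi/5) + exp(2*I*pi/5) + 3*exp(4*I*pi/5)) + (3 + 3*exp(-2*I*pi/5) + 2*exp(-4*I*pi/5) + exp(4*I*pi/5) + 3*exp(2*I*pi/5)) + (3 + 3*exp(-2*I*pi/5) + exp(-4*I*pi/5) + 2*exp(4*I*pi/5) + 3*exp(2*I*pi/5)) + (3 + 3*exp(-4*I*pi/5) + exp(-2*I*pi/5) + 3*exp(4*I*pi/5) + 2*exp(2*I*pi/5))] = 15/5 = 3
  <chi_rho, chi_2> = (1/5)[1*(12)*conj(1) + 1*(2 + 3*exp(-2*I*pi/5) + 3*exp(-4*I*pi/5) + exp(4*I*pi/5) + 3*exp(2*I*pi/5))*conj(exp(4*I*pi/5)) + 1*(2 + 3*exp(-4*I*pi/5) + exp(-2*I*pi/5) + 3*exp(4*I*pi/5) + 3*exp(2*I*pi/5))*conj(exp(-2*I*pi/5)) + 1*(2 + 3*exp(-2*I*pi/5) + 3*exp(-4*I*pi/5) + exp(2*I*pi/5) + 3*exp(4*I*pi/5))*conj(exp(2*I*pi/5)) + 1*(2 + 3*exp(-2*I*pi/5) + exp(-4*I*pi/5) + 3*exp(4*I*pi/5) + 3*exp(2*I*pi/5))*conj(exp(-4*I*pi/5))]
      = (1/5)[(12) + (1 + 3*exp(-2*I*pi/5) + 2*exp(-4*I*pi/5) + 3*exp(4*I*pi/5) + 3*exp(2*I*pi/5)) + (1 + 3*exp(-2*I*pi/5) + 3*exp(-4*I*pi/5) + 3*exp(4*I*pi/5) + 2*exp(2*I*pi/5)) + (1 + 2*exp(-2*I*pi/5) + 3*exp(-4*I*pi/5) + 3*exp(4*I*pi/5) + 3*exp(2*I*pi/5)) + (1 + 3*exp(-2*I*pi/5) + 3*exp(-4*I*pi/5) + 2*exp(4*I*pi/5) + 3*exp(2*I*pi/5))] = 5/5 = 1
  <chi_rho, chi_3> = (1/5)[1*(12)*conj(1) + 1*(2 + 3*exp(-2*I*pi/5) + 3*exp(-4*I*pi/5) + exp(4*I*pi/5) + 3*exp(2*I*pi/5))*conj(exp(-4*I*pi/5)) + 1*(2 + 3*exp(-4*I*pi/5) + exp(-2*I*pi/5) + 3*exp(4*I*pi/5) + 3*exp(2*I*pi/5))*conj(exp(2*I*pi/5)) + 1*(2 + 3*exp(-2*I*pi/5) + 3*exp(-4*I*pi/5) + exp(2*I*pi/5) + 3*exp(4*I*pi/5))*conj(exp(-2*I*pi/5)) + 1*(2 + 3*exp(-2*I*pi/5) + exp(-4*I*pi/5) + 3*exp(4*I*pi/5) + 3*exp(2*I*pi/5))*conj(exp(4*I*pi/5))]
      = (1/5)[(12) + (3 + 3*exp(-4*I*pi/5) + exp(-2*I*pi/5) + 2*exp(4*I*pi/5) + 3*exp(2*I*pi/5)) + (3 + 2*exp(-2*I*pi/5) + exp(-4*I*pi/5) + 3*exp(4*I*pi/5) + 3*exp(2*I*pi/5)) + (3 + 3*exp(-2*I*pi/5) + 3*exp(-4*I*pi/5) + exp(4*I*pi/5) + 2*exp(2*I*pi/5)) + (3 + 3*exp(-2*I*pi/5) + 2*exp(-4*I*pi/5) + exp(2*I*pi/5) + 3*exp(4*I*pi/5))] = 15/5 = 3
  <chi_rho, chi_4> = (1/5)[1*(12)*conj(1) + 1*(2 + 3*exp(-2*I*pi/5) + 3*exp(-4*I*pi/5) + exp(4*I*pi/5) + 3*exp(2*I*pi/5))*conj(exp(-2*I*pi/5)) + 1*(2 + 3*exp(-4*I*pi/5) + exp(-2*I*pi/5) + 3*exp(4*I*pi/5) + 3*exp(2*I*pi/5))*conj(exp(-4*I*pi/5)) + 1*(2 + 3*exp(-2*I*pi/5) + 3*exp(-4*I*pi/5) + exp(2*I*pi/5) + 3*exp(4*I*pi/5))*conj(exp(4*I*pi/5)) + 1*(2 + 3*exp(-2*I*pi/5) + exp(-4*I*pi/5) + 3*exp(4*I*pi/5) + 3*exp(2*I*pi/5))*conj(exp(2*I*pi/5))]
      = (1/5)[(12) + (3 + 3*exp(-2*I*pi/5) + exp(-4*I*pi/5) + 3*exp(4*I*pi/5) + 2*exp(2*I*pi/5)) + (3 + 3*exp(-2*I*pi/5) + 3*exp(-4*I*pi/5) + exp(2*I*pi/5) + 2*exp(4*I*pi/5)) + (3 + 2*exp(-4*I*pi/5) + exp(-2*I*pi/5) + 3*exp(4*I*pi/5) + 3*exp(2*I*pi/5)) + (3 + 2*exp(-2*I*pi/5) + 3*exp(-4*I*pi/5) + exp(4*I*pi/5) + 3*exp(2*I*pi/5))] = 15/5 = 3
(Exp terms are combined using exp(i*s)*conj(exp(i*t)) = exp(i*(s-t)), and sums of them are collapsed using the identity that for every m > 1 the m distinct m-th roots of unity sum to 0, e.g. 1 + exp(2*I*pi/3) + exp(-2*I*pi/3) = 0.)
Dimension check: dim(rho) = sum (mult * dim) = 2*1 + 3*1 + 1*1 + 3*1 + 3*1 = 12 = chi_rho(e) = 12.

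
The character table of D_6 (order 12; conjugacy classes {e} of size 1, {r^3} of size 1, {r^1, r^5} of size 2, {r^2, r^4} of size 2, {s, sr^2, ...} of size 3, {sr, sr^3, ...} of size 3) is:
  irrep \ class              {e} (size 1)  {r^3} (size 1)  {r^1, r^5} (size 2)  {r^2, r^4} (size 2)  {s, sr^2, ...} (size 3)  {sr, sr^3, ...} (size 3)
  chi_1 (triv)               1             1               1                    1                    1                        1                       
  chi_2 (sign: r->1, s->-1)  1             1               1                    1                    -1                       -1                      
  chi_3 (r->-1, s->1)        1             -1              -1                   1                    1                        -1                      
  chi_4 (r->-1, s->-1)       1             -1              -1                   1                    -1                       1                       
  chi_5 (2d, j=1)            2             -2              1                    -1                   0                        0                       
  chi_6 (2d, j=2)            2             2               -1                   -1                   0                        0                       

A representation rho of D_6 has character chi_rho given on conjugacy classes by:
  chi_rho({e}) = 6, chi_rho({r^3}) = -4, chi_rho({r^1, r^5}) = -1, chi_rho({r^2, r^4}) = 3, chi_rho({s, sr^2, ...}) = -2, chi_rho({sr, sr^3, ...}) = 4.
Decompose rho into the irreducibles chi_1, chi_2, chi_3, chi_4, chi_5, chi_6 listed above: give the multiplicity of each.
Multiplicities: chi_1: 1, chi_2: 0, chi_3: 0, chi_4: 3, chi_5: 1, chi_6: 0.

Derivation: Use <chi_rho, chi> = (1/|G|) sum_C |C| * chi_rho(C) * conj(chi(C)) with |G| = 12 for each irreducible chi in the table:
  <chi_rho, chi_1> = (1/12)[1*(6)*conj(1) + 1*(-4)*conj(1) + 2*(-1)*conj(1) + 2*(3)*conj(1) + 3*(-2)*conj(1) + 3*(4)*conj(1)]
      = (1/12)[(6) + (-4) + (-2) + (6) + (-6) + (12)] = 12/12 = 1
  <chi_rho, chi_2> = (1/12)[1*(6)*conj(1) + 1*(-4)*conj(1) + 2*(-1)*conj(1) + 2*(3)*conj(1) + 3*(-2)*conj(-1) + 3*(4)*conj(-1)]
      = (1/12)[(6) + (-4) + (-2) + (6) + (6) + (-12)] = 0/12 = 0
  <chi_rho, chi_3> = (1/12)[1*(6)*conj(1) + 1*(-4)*conj(-1) + 2*(-1)*conj(-1) + 2*(3)*conj(1) + 3*(-2)*conj(1) + 3*(4)*conj(-1)]
      = (1/12)[(6) + (4) + (2) + (6) + (-6) + (-12)] = 0/12 = 0
  <chi_rho, chi_4> = (1/12)[1*(6)*conj(1) + 1*(-4)*conj(-1) + 2*(-1)*conj(-1) + 2*(3)*conj(1) + 3*(-2)*conj(-1) + 3*(4)*conj(1)]
      = (1/12)[(6) + (4) + (2) + (6) + (6) + (12)] = 36/12 = 3
  <chi_rho, chi_5> = (1/12)[1*(6)*conj(2) + 1*(-4)*conj(-2) + 2*(-1)*conj(1) + 2*(3)*conj(-1) + 3*(-2)*conj(0) + 3*(4)*conj(0)]
      = (1/12)[(12) + (8) + (-2) + (-6) + (0) + (0)] = 12/12 = 1
  <chi_rho, chi_6> = (1/12)[1*(6)*conj(2) + 1*(-4)*conj(2) + 2*(-1)*conj(-1) + 2*(3)*conj(-1) + 3*(-2)*conj(0) + 3*(4)*conj(0)]
      = (1/12)[(12) + (-8) + (2) + (-6) + (0) + (0)] = 0/12 = 0
Dimension check: dim(rho) = sum (mult * dim) = 1*1 + 0*1 + 0*1 + 3*1 + 1*2 + 0*2 = 6 = chi_rho(e) = 6.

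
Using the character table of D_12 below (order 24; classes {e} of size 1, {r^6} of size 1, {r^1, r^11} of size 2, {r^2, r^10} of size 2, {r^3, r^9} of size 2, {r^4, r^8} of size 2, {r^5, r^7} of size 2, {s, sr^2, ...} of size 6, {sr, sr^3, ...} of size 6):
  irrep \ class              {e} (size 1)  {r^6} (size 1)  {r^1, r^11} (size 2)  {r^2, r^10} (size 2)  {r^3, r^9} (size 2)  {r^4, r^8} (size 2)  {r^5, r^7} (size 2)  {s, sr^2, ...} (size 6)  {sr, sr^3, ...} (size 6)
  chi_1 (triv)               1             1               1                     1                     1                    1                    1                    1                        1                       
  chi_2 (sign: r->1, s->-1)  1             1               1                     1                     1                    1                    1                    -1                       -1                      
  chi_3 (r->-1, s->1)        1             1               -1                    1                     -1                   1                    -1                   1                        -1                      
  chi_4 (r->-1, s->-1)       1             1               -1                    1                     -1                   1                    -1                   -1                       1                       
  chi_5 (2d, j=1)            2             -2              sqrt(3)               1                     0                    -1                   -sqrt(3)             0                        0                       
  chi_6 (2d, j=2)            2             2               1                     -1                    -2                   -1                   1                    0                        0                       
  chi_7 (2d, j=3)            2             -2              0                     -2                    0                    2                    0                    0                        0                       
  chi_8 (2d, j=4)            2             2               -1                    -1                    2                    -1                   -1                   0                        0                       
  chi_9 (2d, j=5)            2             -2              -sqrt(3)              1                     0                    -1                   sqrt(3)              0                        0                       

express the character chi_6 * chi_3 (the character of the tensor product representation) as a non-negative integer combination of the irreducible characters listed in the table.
chi_6 tensor chi_3 = chi_8 (all other irreducibles have multiplicity 0).

Why: The character of a tensor product is the pointwise product (chi_6 * chi_3)(C) = chi_6(C) * chi_3(C):
  {e}: (2)*(1), {r^6}: (2)*(1), {r^1, r^11}: (1)*(-1), {r^2, r^10}: (-1)*(1), {r^3, r^9}: (-2)*(-1), {r^4, r^8}: (-1)*(1), {r^5, r^7}: (1)*(-1), {s, sr^2, ...}: (0)*(1), {sr, sr^3, ...}: (0)*(-1)
so (chi_6 * chi_3) takes values
  {e} -> 2, {r^6} -> 2, {r^1, r^11} -> -1, {r^2, r^10} -> -1, {r^3, r^9} -> 2, {r^4, r^8} -> -1, {r^5, r^7} -> -1, {s, sr^2, ...} -> 0, {sr, sr^3, ...} -> 0.
Now take the inner product of this character with each irreducible chi from the table, <chi_6*chi_3, chi> = (1/24) sum_C |C| (chi_6*chi_3)(C) conj(chi(C)):
  <chi_6*chi_3, chi_1> = (1/24)[1*(2)*conj(1) + 1*(2)*conj(1) + 2*(-1)*conj(1) + 2*(-1)*conj(1) + 2*(2)*conj(1) + 2*(-1)*conj(1) + 2*(-1)*conj(1) + 6*(0)*conj(1) + 6*(0)*conj(1)]
      = (1/24)[(2) + (2) + (-2) + (-2) + (4) + (-2) + (-2) + (0) + (0)] = 0/24 = 0
  <chi_6*chi_3, chi_2> = (1/24)[1*(2)*conj(1) + 1*(2)*conj(1) + 2*(-1)*conj(1) + 2*(-1)*conj(1) + 2*(2)*conj(1) + 2*(-1)*conj(1) + 2*(-1)*conj(1) + 6*(0)*conj(-1) + 6*(0)*conj(-1)]
      = (1/24)[(2) + (2) + (-2) + (-2) + (4) + (-2) + (-2) + (0) + (0)] = 0/24 = 0
  <chi_6*chi_3, chi_3> = (1/24)[1*(2)*conj(1) + 1*(2)*conj(1) + 2*(-1)*conj(-1) + 2*(-1)*conj(1) + 2*(2)*conj(-1) + 2*(-1)*conj(1) + 2*(-1)*conj(-1) + 6*(0)*conj(1) + 6*(0)*conj(-1)]
      = (1/24)[(2) + (2) + (2) + (-2) + (-4) + (-2) + (2) + (0) + (0)] = 0/24 = 0
  <chi_6*chi_3, chi_4> = (1/24)[1*(2)*conj(1) + 1*(2)*conj(1) + 2*(-1)*conj(-1) + 2*(-1)*conj(1) + 2*(2)*conj(-1) + 2*(-1)*conj(1) + 2*(-1)*conj(-1) + 6*(0)*conj(-1) + 6*(0)*conj(1)]
      = (1/24)[(2) + (2) + (2) + (-2) + (-4) + (-2) + (2) + (0) + (0)] = 0/24 = 0
  <chi_6*chi_3, chi_5> = (1/24)[1*(2)*conj(2) + 1*(2)*conj(-2) + 2*(-1)*conj(sqrt(3)) + 2*(-1)*conj(1) + 2*(2)*conj(0) + 2*(-1)*conj(-1) + 2*(-1)*conj(-sqrt(3)) + 6*(0)*conj(0) + 6*(0)*conj(0)]
      = (1/24)[(4) + (-4) + (-2*sqrt(3)) + (-2) + (0) + (2) + (2*sqrt(3)) + (0) + (0)] = 0/24 = 0
  <chi_6*chi_3, chi_6> = (1/24)[1*(2)*conj(2) + 1*(2)*conj(2) + 2*(-1)*conj(1) + 2*(-1)*conj(-1) + 2*(2)*conj(-2) + 2*(-1)*conj(-1) + 2*(-1)*conj(1) + 6*(0)*conj(0) + 6*(0)*conj(0)]
      = (1/24)[(4) + (4) + (-2) + (2) + (-8) + (2) + (-2) + (0) + (0)] = 0/24 = 0
  <chi_6*chi_3, chi_7> = (1/24)[1*(2)*conj(2) + 1*(2)*conj(-2) + 2*(-1)*conj(0) + 2*(-1)*conj(-2) + 2*(2)*conj(0) + 2*(-1)*conj(2) + 2*(-1)*conj(0) + 6*(0)*conj(0) + 6*(0)*conj(0)]
      = (1/24)[(4) + (-4) + (0) + (4) + (0) + (-4) + (0) + (0) + (0)] = 0/24 = 0
  <chi_6*chi_3, chi_8> = (1/24)[1*(2)*conj(2) + 1*(2)*conj(2) + 2*(-1)*conj(-1) + 2*(-1)*conj(-1) + 2*(2)*conj(2) + 2*(-1)*conj(-1) + 2*(-1)*conj(-1) + 6*(0)*conj(0) + 6*(0)*conj(0)]
      = (1/24)[(4) + (4) + (2) + (2) + (8) + (2) + (2) + (0) + (0)] = 24/24 = 1
  <chi_6*chi_3, chi_9> = (1/24)[1*(2)*conj(2) + 1*(2)*conj(-2) + 2*(-1)*conj(-sqrt(3)) + 2*(-1)*conj(1) + 2*(2)*conj(0) + 2*(-1)*conj(-1) + 2*(-1)*conj(sqrt(3)) + 6*(0)*conj(0) + 6*(0)*conj(0)]
      = (1/24)[(4) + (-4) + (2*sqrt(3)) + (-2) + (0) + (2) + (-2*sqrt(3)) + (0) + (0)] = 0/24 = 0
Hence the multiplicities are chi_8: 1. Dimension check: dim(chi_6)*dim(chi_3) = 2*1 = 2 and sum (mult * dim) = 1*2 = 2.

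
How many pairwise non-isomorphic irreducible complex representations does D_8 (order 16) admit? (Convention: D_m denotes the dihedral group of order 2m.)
7

Solution. The number of irreducible complex representations of a finite group equals its number of conjugacy classes. D_8 has 7 conjugacy classes (n/2 + 3 for n even), so D_8 (order 16) has exactly 7 irreducible complex representations.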